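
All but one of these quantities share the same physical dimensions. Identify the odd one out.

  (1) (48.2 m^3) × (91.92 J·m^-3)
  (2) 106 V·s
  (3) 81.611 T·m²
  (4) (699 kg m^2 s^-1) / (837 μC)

(1)

Work out the base dimensions of each:
  (1) [m³] · [kg·m⁻¹·s⁻²] = kg·m²·s⁻²
  (2) V·s = J·C⁻¹·s = kg·m²·s⁻²·A⁻¹
  (3) T·m² = Wb·m⁻²·m² = kg·m²·s⁻²·A⁻¹
  (4) [kg·m²·s⁻¹] / [s·A] = kg·m²·s⁻²·A⁻¹
All reduce to kg·m²·s⁻²·A⁻¹ except (1), which is kg·m²·s⁻².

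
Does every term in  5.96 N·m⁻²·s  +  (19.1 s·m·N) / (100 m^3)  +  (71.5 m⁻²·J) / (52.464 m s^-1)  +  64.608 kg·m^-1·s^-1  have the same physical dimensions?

In SI base units:
  5.96 N·m⁻²·s:  N·s·m⁻² = kg·m·s⁻²·s·m⁻² = kg·m⁻¹·s⁻¹
  (19.1 s·m·N) / (100 m^3):  [kg·m²·s⁻¹] / [m³] = kg·m⁻¹·s⁻¹
  (71.5 m⁻²·J) / (52.464 m s^-1):  [kg·s⁻²] / [m·s⁻¹] = kg·m⁻¹·s⁻¹
  64.608 kg·m^-1·s^-1:  kg·m⁻¹·s⁻¹
Every term reduces to kg·m⁻¹·s⁻¹.

Yes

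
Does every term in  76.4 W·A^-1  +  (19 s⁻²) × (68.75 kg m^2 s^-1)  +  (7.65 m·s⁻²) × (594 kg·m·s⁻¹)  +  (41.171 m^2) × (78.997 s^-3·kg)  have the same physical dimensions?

No

Dimensions:
  76.4 W·A^-1:  W·A⁻¹ = J·s⁻¹·A⁻¹ = kg·m²·s⁻³·A⁻¹
  (19 s⁻²) × (68.75 kg m^2 s^-1):  [s⁻²] · [kg·m²·s⁻¹] = kg·m²·s⁻³
  (7.65 m·s⁻²) × (594 kg·m·s⁻¹):  [m·s⁻²] · [kg·m·s⁻¹] = kg·m²·s⁻³
  (41.171 m^2) × (78.997 s^-3·kg):  [m²] · [kg·s⁻³] = kg·m²·s⁻³
The terms do not share a single dimension (kg·m²·s⁻³ vs kg·m²·s⁻³·A⁻¹).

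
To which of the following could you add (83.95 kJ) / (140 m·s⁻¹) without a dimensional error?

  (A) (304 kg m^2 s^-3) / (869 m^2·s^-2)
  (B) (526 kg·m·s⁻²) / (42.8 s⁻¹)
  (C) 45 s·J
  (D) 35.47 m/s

Reference: [kg·m²·s⁻²] / [m·s⁻¹] = kg·m·s⁻¹.
Each option:
  (A) [kg·m²·s⁻³] / [m²·s⁻²] = kg·s⁻¹
  (B) [kg·m·s⁻²] / [s⁻¹] = kg·m·s⁻¹  ← same
  (C) J·s = N·m·s = kg·m²·s⁻¹
  (D) m·s⁻¹
Only (B) matches kg·m·s⁻¹.

(B)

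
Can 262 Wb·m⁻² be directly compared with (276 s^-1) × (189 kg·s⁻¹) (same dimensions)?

In SI base units:
  262 Wb·m⁻²:  Wb·m⁻² = V·s·m⁻² = kg·s⁻²·A⁻¹
  (276 s^-1) × (189 kg·s⁻¹):  [s⁻¹] · [kg·s⁻¹] = kg·s⁻²
kg·s⁻²·A⁻¹ ≠ kg·s⁻², so they cannot be added.

No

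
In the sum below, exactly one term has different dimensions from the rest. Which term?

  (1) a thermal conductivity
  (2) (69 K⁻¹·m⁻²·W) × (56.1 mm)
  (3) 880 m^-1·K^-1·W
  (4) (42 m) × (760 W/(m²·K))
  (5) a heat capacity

Reduce each to base SI dimensions:
  (1) [thermal conductivity] = kg·m·s⁻³·K⁻¹
  (2) [kg·s⁻³·K⁻¹] · [m] = kg·m·s⁻³·K⁻¹
  (3) W·m⁻¹·K⁻¹ = J·s⁻¹·m⁻¹·K⁻¹ = kg·m·s⁻³·K⁻¹
  (4) [m] · [kg·s⁻³·K⁻¹] = kg·m·s⁻³·K⁻¹
  (5) [heat capacity] = kg·m²·s⁻²·K⁻¹
All reduce to kg·m·s⁻³·K⁻¹ except (5), which is kg·m²·s⁻²·K⁻¹.

(5)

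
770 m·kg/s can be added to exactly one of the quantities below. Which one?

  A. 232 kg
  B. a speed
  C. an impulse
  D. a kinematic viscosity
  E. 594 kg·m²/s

C.

Reference: kg·m·s⁻¹.
Each option:
  A. kg
  B. [speed] = m·s⁻¹
  C. [impulse] = kg·m·s⁻¹  ← same
  D. [kinematic viscosity] = m²·s⁻¹
  E. kg·m²·s⁻¹
Only C. matches kg·m·s⁻¹.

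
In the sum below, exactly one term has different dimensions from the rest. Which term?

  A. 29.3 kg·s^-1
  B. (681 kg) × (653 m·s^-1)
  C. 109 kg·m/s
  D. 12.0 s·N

Work out the base dimensions of each:
  A. kg·s⁻¹
  B. [kg] · [m·s⁻¹] = kg·m·s⁻¹
  C. kg·m·s⁻¹
  D. N·s = kg·m·s⁻²·s = kg·m·s⁻¹
All reduce to kg·m·s⁻¹ except A., which is kg·s⁻¹.

A.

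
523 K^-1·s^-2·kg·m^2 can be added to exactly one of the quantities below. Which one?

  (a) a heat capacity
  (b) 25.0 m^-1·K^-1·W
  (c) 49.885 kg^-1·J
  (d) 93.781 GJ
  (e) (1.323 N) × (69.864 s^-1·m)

(a)

Reference: kg·m²·s⁻²·K⁻¹.
Each option:
  (a) [heat capacity] = kg·m²·s⁻²·K⁻¹  ← same
  (b) W·m⁻¹·K⁻¹ = J·s⁻¹·m⁻¹·K⁻¹ = kg·m·s⁻³·K⁻¹
  (c) J·kg⁻¹ = N·m·kg⁻¹ = m²·s⁻²
  (d) J = N·m = kg·m²·s⁻²
  (e) [kg·m·s⁻²] · [m·s⁻¹] = kg·m²·s⁻³
Only (a) matches kg·m²·s⁻²·K⁻¹.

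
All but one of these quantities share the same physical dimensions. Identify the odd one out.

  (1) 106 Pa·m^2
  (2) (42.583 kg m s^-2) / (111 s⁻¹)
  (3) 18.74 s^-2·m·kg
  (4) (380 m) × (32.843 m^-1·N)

(2)

Reduce each to base SI dimensions:
  (1) Pa·m² = N·m⁻²·m² = kg·m·s⁻²
  (2) [kg·m·s⁻²] / [s⁻¹] = kg·m·s⁻¹
  (3) kg·m·s⁻²
  (4) [m] · [kg·s⁻²] = kg·m·s⁻²
All reduce to kg·m·s⁻² except (2), which is kg·m·s⁻¹.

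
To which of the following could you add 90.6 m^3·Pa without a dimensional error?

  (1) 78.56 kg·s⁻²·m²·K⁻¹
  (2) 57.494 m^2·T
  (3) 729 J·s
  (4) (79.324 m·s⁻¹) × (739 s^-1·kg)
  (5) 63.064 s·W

Reference: Pa·m³ = N·m⁻²·m³ = kg·m²·s⁻².
Each option:
  (1) kg·m²·s⁻²·K⁻¹
  (2) T·m² = Wb·m⁻²·m² = kg·m²·s⁻²·A⁻¹
  (3) J·s = N·m·s = kg·m²·s⁻¹
  (4) [m·s⁻¹] · [kg·s⁻¹] = kg·m·s⁻²
  (5) W·s = J·s⁻¹·s = kg·m²·s⁻²  ← same
Only (5) matches kg·m²·s⁻².

(5)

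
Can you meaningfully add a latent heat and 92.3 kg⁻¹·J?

Expand each in SI base units:
  a latent heat:  [latent heat] = m²·s⁻²
  92.3 kg⁻¹·J:  J·kg⁻¹ = N·m·kg⁻¹ = m²·s⁻²
Both are m²·s⁻², so they have the same dimensions and can be added.

Yes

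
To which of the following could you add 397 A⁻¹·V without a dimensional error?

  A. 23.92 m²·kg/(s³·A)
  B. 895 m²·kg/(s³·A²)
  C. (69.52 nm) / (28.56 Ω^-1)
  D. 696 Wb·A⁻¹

Reference: V·A⁻¹ = J·C⁻¹·A⁻¹ = kg·m²·s⁻³·A⁻².
Each option:
  A. kg·m²·s⁻³·A⁻¹
  B. kg·m²·s⁻³·A⁻²  ← same
  C. [m] / [kg⁻¹·m⁻²·s³·A²] = kg·m³·s⁻³·A⁻²
  D. Wb·A⁻¹ = V·s·A⁻¹ = kg·m²·s⁻²·A⁻²
Only B. matches kg·m²·s⁻³·A⁻².

B.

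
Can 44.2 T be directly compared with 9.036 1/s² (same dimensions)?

Work out the base dimensions of each:
  44.2 T:  T = Wb·m⁻² = kg·s⁻²·A⁻¹
  9.036 1/s²:  s⁻²
kg·s⁻²·A⁻¹ ≠ s⁻², so they cannot be added.

No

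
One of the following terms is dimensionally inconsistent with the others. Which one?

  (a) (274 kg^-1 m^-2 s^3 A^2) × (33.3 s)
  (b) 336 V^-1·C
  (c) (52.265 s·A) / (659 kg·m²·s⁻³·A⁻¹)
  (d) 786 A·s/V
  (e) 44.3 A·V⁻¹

(e)

Work out the base dimensions of each:
  (a) [kg⁻¹·m⁻²·s³·A²] · [s] = kg⁻¹·m⁻²·s⁴·A²
  (b) C·V⁻¹ = s·A·(J·C⁻¹)⁻¹ = kg⁻¹·m⁻²·s⁴·A²
  (c) [s·A] / [kg·m²·s⁻³·A⁻¹] = kg⁻¹·m⁻²·s⁴·A²
  (d) A·s·V⁻¹ = A·s·(J·C⁻¹)⁻¹ = kg⁻¹·m⁻²·s⁴·A²
  (e) A·V⁻¹ = A·(J·C⁻¹)⁻¹ = kg⁻¹·m⁻²·s³·A²
All reduce to kg⁻¹·m⁻²·s⁴·A² except (e), which is kg⁻¹·m⁻²·s³·A².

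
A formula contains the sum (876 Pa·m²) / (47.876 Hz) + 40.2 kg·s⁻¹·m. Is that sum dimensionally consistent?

Yes

Dimensions:
  (876 Pa·m²) / (47.876 Hz):  [kg·m·s⁻²] / [s⁻¹] = kg·m·s⁻¹
  40.2 kg·s⁻¹·m:  kg·m·s⁻¹
Both are kg·m·s⁻¹, so they have the same dimensions and can be added.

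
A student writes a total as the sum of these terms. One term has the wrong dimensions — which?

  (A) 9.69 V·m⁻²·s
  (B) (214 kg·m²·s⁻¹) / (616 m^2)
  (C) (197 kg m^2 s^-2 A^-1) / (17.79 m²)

(B)

In SI base units:
  (A) V·s·m⁻² = J·C⁻¹·s·m⁻² = kg·s⁻²·A⁻¹
  (B) [kg·m²·s⁻¹] / [m²] = kg·s⁻¹
  (C) [kg·m²·s⁻²·A⁻¹] / [m²] = kg·s⁻²·A⁻¹
All reduce to kg·s⁻²·A⁻¹ except (B), which is kg·s⁻¹.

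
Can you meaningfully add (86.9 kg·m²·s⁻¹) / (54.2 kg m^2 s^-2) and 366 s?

Work out the base dimensions of each:
  (86.9 kg·m²·s⁻¹) / (54.2 kg m^2 s^-2):  [kg·m²·s⁻¹] / [kg·m²·s⁻²] = s
  366 s:  s
Both are s, so they have the same dimensions and can be added.

Yes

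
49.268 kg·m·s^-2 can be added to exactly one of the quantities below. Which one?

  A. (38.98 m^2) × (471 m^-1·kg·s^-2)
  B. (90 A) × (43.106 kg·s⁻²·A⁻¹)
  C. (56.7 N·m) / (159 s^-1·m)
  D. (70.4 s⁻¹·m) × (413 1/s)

Reference: kg·m·s⁻².
Each option:
  A. [m²] · [kg·m⁻¹·s⁻²] = kg·m·s⁻²  ← same
  B. [A] · [kg·s⁻²·A⁻¹] = kg·s⁻²
  C. [kg·m²·s⁻²] / [m·s⁻¹] = kg·m·s⁻¹
  D. [m·s⁻¹] · [s⁻¹] = m·s⁻²
Only A. matches kg·m·s⁻².

A.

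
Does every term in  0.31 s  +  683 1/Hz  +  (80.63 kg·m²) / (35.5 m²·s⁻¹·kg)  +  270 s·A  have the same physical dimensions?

No

Work out the base dimensions of each:
  0.31 s:  s
  683 1/Hz:  Hz⁻¹ = (s⁻¹)⁻¹ = s
  (80.63 kg·m²) / (35.5 m²·s⁻¹·kg):  [kg·m²] / [kg·m²·s⁻¹] = s
  270 s·A:  A·s = s·A
The terms do not share a single dimension (s vs s·A).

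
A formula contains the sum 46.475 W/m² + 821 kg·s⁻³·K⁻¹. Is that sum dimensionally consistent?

Dimensions:
  46.475 W/m²:  W·m⁻² = J·s⁻¹·m⁻² = kg·s⁻³
  821 kg·s⁻³·K⁻¹:  kg·s⁻³·K⁻¹
kg·s⁻³ ≠ kg·s⁻³·K⁻¹, so they cannot be added.

No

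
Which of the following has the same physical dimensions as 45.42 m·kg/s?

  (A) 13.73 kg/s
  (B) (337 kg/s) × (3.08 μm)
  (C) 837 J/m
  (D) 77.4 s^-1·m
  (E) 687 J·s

Reference: kg·m·s⁻¹.
Each option:
  (A) kg·s⁻¹
  (B) [kg·s⁻¹] · [m] = kg·m·s⁻¹  ← same
  (C) J·m⁻¹ = N·m·m⁻¹ = kg·m·s⁻²
  (D) m·s⁻¹
  (E) J·s = N·m·s = kg·m²·s⁻¹
Only (B) matches kg·m·s⁻¹.

(B)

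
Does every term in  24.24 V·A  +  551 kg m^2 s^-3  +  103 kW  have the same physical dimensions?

Reduce each to base SI dimensions:
  24.24 V·A:  V·A = J·C⁻¹·A = kg·m²·s⁻³
  551 kg m^2 s^-3:  kg·m²·s⁻³
  103 kW:  W = J·s⁻¹ = kg·m²·s⁻³
Every term reduces to kg·m²·s⁻³.

Yes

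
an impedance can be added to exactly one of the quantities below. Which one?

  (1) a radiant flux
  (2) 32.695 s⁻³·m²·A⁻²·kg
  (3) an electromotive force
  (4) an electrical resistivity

(2)

Reference: [impedance] = kg·m²·s⁻³·A⁻².
Each option:
  (1) [radiant flux] = kg·m²·s⁻³
  (2) kg·m²·s⁻³·A⁻²  ← same
  (3) [electromotive force] = kg·m²·s⁻³·A⁻¹
  (4) [electrical resistivity] = kg·m³·s⁻³·A⁻²
Only (2) matches kg·m²·s⁻³·A⁻².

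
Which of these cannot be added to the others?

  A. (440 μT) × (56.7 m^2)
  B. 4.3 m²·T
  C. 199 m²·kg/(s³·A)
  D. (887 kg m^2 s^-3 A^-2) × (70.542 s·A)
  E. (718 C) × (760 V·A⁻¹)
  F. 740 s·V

Dimensions:
  A. [kg·s⁻²·A⁻¹] · [m²] = kg·m²·s⁻²·A⁻¹
  B. T·m² = Wb·m⁻²·m² = kg·m²·s⁻²·A⁻¹
  C. kg·m²·s⁻³·A⁻¹
  D. [kg·m²·s⁻³·A⁻²] · [s·A] = kg·m²·s⁻²·A⁻¹
  E. [s·A] · [kg·m²·s⁻³·A⁻²] = kg·m²·s⁻²·A⁻¹
  F. V·s = J·C⁻¹·s = kg·m²·s⁻²·A⁻¹
All reduce to kg·m²·s⁻²·A⁻¹ except C., which is kg·m²·s⁻³·A⁻¹.

C.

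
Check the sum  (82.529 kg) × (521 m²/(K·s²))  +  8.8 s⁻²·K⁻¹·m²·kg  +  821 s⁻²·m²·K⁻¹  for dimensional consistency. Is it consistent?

Expand each in SI base units:
  (82.529 kg) × (521 m²/(K·s²)):  [kg] · [m²·s⁻²·K⁻¹] = kg·m²·s⁻²·K⁻¹
  8.8 s⁻²·K⁻¹·m²·kg:  kg·m²·s⁻²·K⁻¹
  821 s⁻²·m²·K⁻¹:  m²·s⁻²·K⁻¹
The terms do not share a single dimension (kg·m²·s⁻²·K⁻¹ vs m²·s⁻²·K⁻¹).

No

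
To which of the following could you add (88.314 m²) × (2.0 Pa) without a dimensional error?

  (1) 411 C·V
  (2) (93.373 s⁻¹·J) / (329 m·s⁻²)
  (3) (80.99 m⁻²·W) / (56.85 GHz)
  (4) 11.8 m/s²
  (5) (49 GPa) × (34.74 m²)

Reference: [m²] · [kg·m⁻¹·s⁻²] = kg·m·s⁻².
Each option:
  (1) C·V = s·A·J·C⁻¹ = kg·m²·s⁻²
  (2) [kg·m²·s⁻³] / [m·s⁻²] = kg·m·s⁻¹
  (3) [kg·s⁻³] / [s⁻¹] = kg·s⁻²
  (4) m·s⁻²
  (5) [kg·m⁻¹·s⁻²] · [m²] = kg·m·s⁻²  ← same
Only (5) matches kg·m·s⁻².

(5)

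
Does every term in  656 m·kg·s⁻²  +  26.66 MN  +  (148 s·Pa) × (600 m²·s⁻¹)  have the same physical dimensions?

Yes

In SI base units:
  656 m·kg·s⁻²:  kg·m·s⁻²
  26.66 MN:  N = kg·m·s⁻²
  (148 s·Pa) × (600 m²·s⁻¹):  [kg·m⁻¹·s⁻¹] · [m²·s⁻¹] = kg·m·s⁻²
Every term reduces to kg·m·s⁻².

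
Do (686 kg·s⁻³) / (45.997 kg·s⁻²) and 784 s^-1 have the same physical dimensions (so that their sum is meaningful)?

Yes

Reduce each to base SI dimensions:
  (686 kg·s⁻³) / (45.997 kg·s⁻²):  [kg·s⁻³] / [kg·s⁻²] = s⁻¹
  784 s^-1:  s⁻¹
Both are s⁻¹, so they have the same dimensions and can be added.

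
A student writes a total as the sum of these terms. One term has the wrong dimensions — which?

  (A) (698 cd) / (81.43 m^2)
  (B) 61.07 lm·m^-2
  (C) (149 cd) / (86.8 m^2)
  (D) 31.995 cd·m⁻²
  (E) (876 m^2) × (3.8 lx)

(E)

Expand each in SI base units:
  (A) [cd] / [m²] = m⁻²·cd
  (B) lm·m⁻² = cd·m⁻² = m⁻²·cd
  (C) [cd] / [m²] = m⁻²·cd
  (D) cd·m⁻² = m⁻²·cd
  (E) [m²] · [m⁻²·cd] = cd
All reduce to m⁻²·cd except (E), which is cd.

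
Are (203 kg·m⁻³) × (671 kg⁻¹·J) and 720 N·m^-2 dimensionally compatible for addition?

Dimensions:
  (203 kg·m⁻³) × (671 kg⁻¹·J):  [kg·m⁻³] · [m²·s⁻²] = kg·m⁻¹·s⁻²
  720 N·m^-2:  N·m⁻² = kg·m·s⁻²·m⁻² = kg·m⁻¹·s⁻²
Both are kg·m⁻¹·s⁻², so they have the same dimensions and can be added.

Yes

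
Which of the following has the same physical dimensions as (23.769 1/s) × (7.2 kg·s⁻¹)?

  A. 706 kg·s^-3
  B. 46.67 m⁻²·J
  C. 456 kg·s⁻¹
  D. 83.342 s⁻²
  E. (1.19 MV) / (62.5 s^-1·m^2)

B.

Reference: [s⁻¹] · [kg·s⁻¹] = kg·s⁻².
Each option:
  A. kg·s⁻³
  B. J·m⁻² = N·m·m⁻² = kg·s⁻²  ← same
  C. kg·s⁻¹
  D. s⁻²
  E. [kg·m²·s⁻³·A⁻¹] / [m²·s⁻¹] = kg·s⁻²·A⁻¹
Only B. matches kg·s⁻².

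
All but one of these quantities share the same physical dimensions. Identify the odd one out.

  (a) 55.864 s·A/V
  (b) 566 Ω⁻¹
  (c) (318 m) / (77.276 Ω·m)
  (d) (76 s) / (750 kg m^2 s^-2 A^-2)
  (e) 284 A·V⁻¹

(a)

Expand each in SI base units:
  (a) A·s·V⁻¹ = A·s·(J·C⁻¹)⁻¹ = kg⁻¹·m⁻²·s⁴·A²
  (b) Ω⁻¹ = (V·A⁻¹)⁻¹ = kg⁻¹·m⁻²·s³·A²
  (c) [m] / [kg·m³·s⁻³·A⁻²] = kg⁻¹·m⁻²·s³·A²
  (d) [s] / [kg·m²·s⁻²·A⁻²] = kg⁻¹·m⁻²·s³·A²
  (e) A·V⁻¹ = A·(J·C⁻¹)⁻¹ = kg⁻¹·m⁻²·s³·A²
All reduce to kg⁻¹·m⁻²·s³·A² except (a), which is kg⁻¹·m⁻²·s⁴·A².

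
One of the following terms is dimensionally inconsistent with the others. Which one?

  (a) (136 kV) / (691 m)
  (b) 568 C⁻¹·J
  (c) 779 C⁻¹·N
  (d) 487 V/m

Reduce each to base SI dimensions:
  (a) [kg·m²·s⁻³·A⁻¹] / [m] = kg·m·s⁻³·A⁻¹
  (b) J·C⁻¹ = N·m·(s·A)⁻¹ = kg·m²·s⁻³·A⁻¹
  (c) N·C⁻¹ = kg·m·s⁻²·(s·A)⁻¹ = kg·m·s⁻³·A⁻¹
  (d) V·m⁻¹ = J·C⁻¹·m⁻¹ = kg·m·s⁻³·A⁻¹
All reduce to kg·m·s⁻³·A⁻¹ except (b), which is kg·m²·s⁻³·A⁻¹.

(b)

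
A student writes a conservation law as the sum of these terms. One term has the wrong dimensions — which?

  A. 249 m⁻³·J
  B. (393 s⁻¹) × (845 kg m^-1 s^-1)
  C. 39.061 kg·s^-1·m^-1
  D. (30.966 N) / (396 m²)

C.

In SI base units:
  A. J·m⁻³ = N·m·m⁻³ = kg·m⁻¹·s⁻²
  B. [s⁻¹] · [kg·m⁻¹·s⁻¹] = kg·m⁻¹·s⁻²
  C. kg·m⁻¹·s⁻¹
  D. [kg·m·s⁻²] / [m²] = kg·m⁻¹·s⁻²
All reduce to kg·m⁻¹·s⁻² except C., which is kg·m⁻¹·s⁻¹.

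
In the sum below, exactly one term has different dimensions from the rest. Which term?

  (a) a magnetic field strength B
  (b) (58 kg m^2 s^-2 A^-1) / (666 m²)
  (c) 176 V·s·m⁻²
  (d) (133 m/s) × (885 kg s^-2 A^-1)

Dimensions:
  (a) [magnetic field strength B] = kg·s⁻²·A⁻¹
  (b) [kg·m²·s⁻²·A⁻¹] / [m²] = kg·s⁻²·A⁻¹
  (c) V·s·m⁻² = J·C⁻¹·s·m⁻² = kg·s⁻²·A⁻¹
  (d) [m·s⁻¹] · [kg·s⁻²·A⁻¹] = kg·m·s⁻³·A⁻¹
All reduce to kg·s⁻²·A⁻¹ except (d), which is kg·m·s⁻³·A⁻¹.

(d)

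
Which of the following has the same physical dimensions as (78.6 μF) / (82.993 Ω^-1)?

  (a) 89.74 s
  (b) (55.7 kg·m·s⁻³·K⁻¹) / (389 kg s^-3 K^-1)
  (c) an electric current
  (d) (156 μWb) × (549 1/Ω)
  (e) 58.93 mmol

(a)

Reference: [kg⁻¹·m⁻²·s⁴·A²] / [kg⁻¹·m⁻²·s³·A²] = s.
Each option:
  (a) s  ← same
  (b) [kg·m·s⁻³·K⁻¹] / [kg·s⁻³·K⁻¹] = m
  (c) [electric current] = A
  (d) [kg·m²·s⁻²·A⁻¹] · [kg⁻¹·m⁻²·s³·A²] = s·A
  (e) mol
Only (a) matches s.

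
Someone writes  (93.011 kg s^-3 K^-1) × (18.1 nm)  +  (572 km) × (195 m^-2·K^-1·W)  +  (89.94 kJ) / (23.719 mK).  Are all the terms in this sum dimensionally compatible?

No

Dimensions:
  (93.011 kg s^-3 K^-1) × (18.1 nm):  [kg·s⁻³·K⁻¹] · [m] = kg·m·s⁻³·K⁻¹
  (572 km) × (195 m^-2·K^-1·W):  [m] · [kg·s⁻³·K⁻¹] = kg·m·s⁻³·K⁻¹
  (89.94 kJ) / (23.719 mK):  [kg·m²·s⁻²] / [K] = kg·m²·s⁻²·K⁻¹
The terms do not share a single dimension (kg·m²·s⁻²·K⁻¹ vs kg·m·s⁻³·K⁻¹).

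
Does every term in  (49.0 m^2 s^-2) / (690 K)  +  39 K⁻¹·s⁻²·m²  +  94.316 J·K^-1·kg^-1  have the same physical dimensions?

Expand each in SI base units:
  (49.0 m^2 s^-2) / (690 K):  [m²·s⁻²] / [K] = m²·s⁻²·K⁻¹
  39 K⁻¹·s⁻²·m²:  m²·s⁻²·K⁻¹
  94.316 J·K^-1·kg^-1:  J·kg⁻¹·K⁻¹ = N·m·kg⁻¹·K⁻¹ = m²·s⁻²·K⁻¹
Every term reduces to m²·s⁻²·K⁻¹.

Yes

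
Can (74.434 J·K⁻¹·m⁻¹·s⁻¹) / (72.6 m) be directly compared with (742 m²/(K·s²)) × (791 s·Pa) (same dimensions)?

No

In SI base units:
  (74.434 J·K⁻¹·m⁻¹·s⁻¹) / (72.6 m):  [kg·m·s⁻³·K⁻¹] / [m] = kg·s⁻³·K⁻¹
  (742 m²/(K·s²)) × (791 s·Pa):  [m²·s⁻²·K⁻¹] · [kg·m⁻¹·s⁻¹] = kg·m·s⁻³·K⁻¹
kg·s⁻³·K⁻¹ ≠ kg·m·s⁻³·K⁻¹, so they cannot be added.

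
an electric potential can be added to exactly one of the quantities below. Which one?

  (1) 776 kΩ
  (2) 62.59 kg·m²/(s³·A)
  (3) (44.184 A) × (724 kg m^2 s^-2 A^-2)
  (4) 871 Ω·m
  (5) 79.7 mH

(2)

Reference: [electric potential] = kg·m²·s⁻³·A⁻¹.
Each option:
  (1) Ω = V·A⁻¹ = kg·m²·s⁻³·A⁻²
  (2) kg·m²·s⁻³·A⁻¹  ← same
  (3) [A] · [kg·m²·s⁻²·A⁻²] = kg·m²·s⁻²·A⁻¹
  (4) Ω·m = V·A⁻¹·m = kg·m³·s⁻³·A⁻²
  (5) H = V·s·A⁻¹ = kg·m²·s⁻²·A⁻²
Only (2) matches kg·m²·s⁻³·A⁻¹.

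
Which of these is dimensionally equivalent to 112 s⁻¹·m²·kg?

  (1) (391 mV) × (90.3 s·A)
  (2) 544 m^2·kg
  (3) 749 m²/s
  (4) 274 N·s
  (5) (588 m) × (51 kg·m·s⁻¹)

(5)

Reference: kg·m²·s⁻¹.
Each option:
  (1) [kg·m²·s⁻³·A⁻¹] · [s·A] = kg·m²·s⁻²
  (2) kg·m²
  (3) m²·s⁻¹
  (4) N·s = kg·m·s⁻²·s = kg·m·s⁻¹
  (5) [m] · [kg·m·s⁻¹] = kg·m²·s⁻¹  ← same
Only (5) matches kg·m²·s⁻¹.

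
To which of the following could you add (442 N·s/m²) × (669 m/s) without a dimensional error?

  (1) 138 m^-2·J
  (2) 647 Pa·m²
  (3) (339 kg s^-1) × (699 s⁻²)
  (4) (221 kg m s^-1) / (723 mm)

Reference: [kg·m⁻¹·s⁻¹] · [m·s⁻¹] = kg·s⁻².
Each option:
  (1) J·m⁻² = N·m·m⁻² = kg·s⁻²  ← same
  (2) Pa·m² = N·m⁻²·m² = kg·m·s⁻²
  (3) [kg·s⁻¹] · [s⁻²] = kg·s⁻³
  (4) [kg·m·s⁻¹] / [m] = kg·s⁻¹
Only (1) matches kg·s⁻².

(1)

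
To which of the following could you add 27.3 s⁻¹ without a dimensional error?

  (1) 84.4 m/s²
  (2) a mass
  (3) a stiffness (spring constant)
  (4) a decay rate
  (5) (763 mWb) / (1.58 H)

(4)

Reference: s⁻¹.
Each option:
  (1) m·s⁻²
  (2) [mass] = kg
  (3) [stiffness (spring constant)] = kg·s⁻²
  (4) [decay rate] = s⁻¹  ← same
  (5) [kg·m²·s⁻²·A⁻¹] / [kg·m²·s⁻²·A⁻²] = A
Only (4) matches s⁻¹.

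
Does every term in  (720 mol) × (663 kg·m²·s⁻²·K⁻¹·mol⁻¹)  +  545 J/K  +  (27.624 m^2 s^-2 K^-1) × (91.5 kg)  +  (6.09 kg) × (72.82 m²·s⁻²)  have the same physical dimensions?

No

Reduce each to base SI dimensions:
  (720 mol) × (663 kg·m²·s⁻²·K⁻¹·mol⁻¹):  [mol] · [kg·m²·s⁻²·K⁻¹·mol⁻¹] = kg·m²·s⁻²·K⁻¹
  545 J/K:  J·K⁻¹ = N·m·K⁻¹ = kg·m²·s⁻²·K⁻¹
  (27.624 m^2 s^-2 K^-1) × (91.5 kg):  [m²·s⁻²·K⁻¹] · [kg] = kg·m²·s⁻²·K⁻¹
  (6.09 kg) × (72.82 m²·s⁻²):  [kg] · [m²·s⁻²] = kg·m²·s⁻²
The terms do not share a single dimension (kg·m²·s⁻² vs kg·m²·s⁻²·K⁻¹).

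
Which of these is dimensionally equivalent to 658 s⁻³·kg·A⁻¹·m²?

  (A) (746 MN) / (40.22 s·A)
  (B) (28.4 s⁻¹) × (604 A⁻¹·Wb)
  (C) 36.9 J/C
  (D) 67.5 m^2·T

Reference: kg·m²·s⁻³·A⁻¹.
Each option:
  (A) [kg·m·s⁻²] / [s·A] = kg·m·s⁻³·A⁻¹
  (B) [s⁻¹] · [kg·m²·s⁻²·A⁻²] = kg·m²·s⁻³·A⁻²
  (C) J·C⁻¹ = N·m·(s·A)⁻¹ = kg·m²·s⁻³·A⁻¹  ← same
  (D) T·m² = Wb·m⁻²·m² = kg·m²·s⁻²·A⁻¹
Only (C) matches kg·m²·s⁻³·A⁻¹.

(C)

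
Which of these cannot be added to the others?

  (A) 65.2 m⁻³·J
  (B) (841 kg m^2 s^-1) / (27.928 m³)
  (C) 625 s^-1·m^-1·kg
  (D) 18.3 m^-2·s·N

(A)

In SI base units:
  (A) J·m⁻³ = N·m·m⁻³ = kg·m⁻¹·s⁻²
  (B) [kg·m²·s⁻¹] / [m³] = kg·m⁻¹·s⁻¹
  (C) kg·m⁻¹·s⁻¹
  (D) N·s·m⁻² = kg·m·s⁻²·s·m⁻² = kg·m⁻¹·s⁻¹
All reduce to kg·m⁻¹·s⁻¹ except (A), which is kg·m⁻¹·s⁻².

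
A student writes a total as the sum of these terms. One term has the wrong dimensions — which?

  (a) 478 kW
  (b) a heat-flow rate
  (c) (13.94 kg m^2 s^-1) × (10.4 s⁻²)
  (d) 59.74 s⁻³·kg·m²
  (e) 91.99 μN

(e)

Expand each in SI base units:
  (a) W = J·s⁻¹ = kg·m²·s⁻³
  (b) [heat-flow rate] = kg·m²·s⁻³
  (c) [kg·m²·s⁻¹] · [s⁻²] = kg·m²·s⁻³
  (d) kg·m²·s⁻³
  (e) N = kg·m·s⁻²
All reduce to kg·m²·s⁻³ except (e), which is kg·m·s⁻².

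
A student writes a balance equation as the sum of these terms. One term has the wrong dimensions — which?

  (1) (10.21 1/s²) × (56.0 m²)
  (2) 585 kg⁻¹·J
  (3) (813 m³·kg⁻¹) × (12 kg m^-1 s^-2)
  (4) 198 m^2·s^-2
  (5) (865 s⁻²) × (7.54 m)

Expand each in SI base units:
  (1) [s⁻²] · [m²] = m²·s⁻²
  (2) J·kg⁻¹ = N·m·kg⁻¹ = m²·s⁻²
  (3) [kg⁻¹·m³] · [kg·m⁻¹·s⁻²] = m²·s⁻²
  (4) m²·s⁻²
  (5) [s⁻²] · [m] = m·s⁻²
All reduce to m²·s⁻² except (5), which is m·s⁻².

(5)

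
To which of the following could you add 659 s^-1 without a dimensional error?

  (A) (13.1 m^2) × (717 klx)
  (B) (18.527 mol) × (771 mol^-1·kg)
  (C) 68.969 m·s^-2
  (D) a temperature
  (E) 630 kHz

Reference: s⁻¹.
Each option:
  (A) [m²] · [m⁻²·cd] = cd
  (B) [mol] · [kg·mol⁻¹] = kg
  (C) m·s⁻²
  (D) [temperature] = K
  (E) Hz = s⁻¹  ← same
Only (E) matches s⁻¹.

(E)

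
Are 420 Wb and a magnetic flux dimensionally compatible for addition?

Yes

Expand each in SI base units:
  420 Wb:  Wb = V·s = kg·m²·s⁻²·A⁻¹
  a magnetic flux:  [magnetic flux] = kg·m²·s⁻²·A⁻¹
Both are kg·m²·s⁻²·A⁻¹, so they have the same dimensions and can be added.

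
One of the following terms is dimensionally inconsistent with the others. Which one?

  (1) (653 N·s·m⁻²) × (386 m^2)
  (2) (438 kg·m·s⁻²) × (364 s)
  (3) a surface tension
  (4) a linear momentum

Work out the base dimensions of each:
  (1) [kg·m⁻¹·s⁻¹] · [m²] = kg·m·s⁻¹
  (2) [kg·m·s⁻²] · [s] = kg·m·s⁻¹
  (3) [surface tension] = kg·s⁻²
  (4) [linear momentum] = kg·m·s⁻¹
All reduce to kg·m·s⁻¹ except (3), which is kg·s⁻².

(3)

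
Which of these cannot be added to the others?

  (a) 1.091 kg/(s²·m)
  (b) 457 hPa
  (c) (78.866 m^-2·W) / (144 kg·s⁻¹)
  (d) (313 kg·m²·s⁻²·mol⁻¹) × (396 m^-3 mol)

(c)

Dimensions:
  (a) kg·m⁻¹·s⁻²
  (b) Pa = N·m⁻² = kg·m⁻¹·s⁻²
  (c) [kg·s⁻³] / [kg·s⁻¹] = s⁻²
  (d) [kg·m²·s⁻²·mol⁻¹] · [m⁻³·mol] = kg·m⁻¹·s⁻²
All reduce to kg·m⁻¹·s⁻² except (c), which is s⁻².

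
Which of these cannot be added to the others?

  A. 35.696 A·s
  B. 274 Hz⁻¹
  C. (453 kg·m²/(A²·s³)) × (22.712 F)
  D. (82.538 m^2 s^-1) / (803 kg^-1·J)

A.

Reduce each to base SI dimensions:
  A. A·s = s·A
  B. Hz⁻¹ = (s⁻¹)⁻¹ = s
  C. [kg·m²·s⁻³·A⁻²] · [kg⁻¹·m⁻²·s⁴·A²] = s
  D. [m²·s⁻¹] / [m²·s⁻²] = s
All reduce to s except A., which is s·A.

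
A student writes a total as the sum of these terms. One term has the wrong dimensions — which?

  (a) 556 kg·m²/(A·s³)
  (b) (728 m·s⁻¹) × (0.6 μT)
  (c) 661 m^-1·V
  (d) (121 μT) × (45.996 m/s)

(a)

Expand each in SI base units:
  (a) kg·m²·s⁻³·A⁻¹
  (b) [m·s⁻¹] · [kg·s⁻²·A⁻¹] = kg·m·s⁻³·A⁻¹
  (c) V·m⁻¹ = J·C⁻¹·m⁻¹ = kg·m·s⁻³·A⁻¹
  (d) [kg·s⁻²·A⁻¹] · [m·s⁻¹] = kg·m·s⁻³·A⁻¹
All reduce to kg·m·s⁻³·A⁻¹ except (a), which is kg·m²·s⁻³·A⁻¹.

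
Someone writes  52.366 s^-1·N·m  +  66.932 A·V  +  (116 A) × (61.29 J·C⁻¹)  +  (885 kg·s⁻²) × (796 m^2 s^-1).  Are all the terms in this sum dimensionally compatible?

Work out the base dimensions of each:
  52.366 s^-1·N·m:  N·m·s⁻¹ = kg·m·s⁻²·m·s⁻¹ = kg·m²·s⁻³
  66.932 A·V:  V·A = J·C⁻¹·A = kg·m²·s⁻³
  (116 A) × (61.29 J·C⁻¹):  [A] · [kg·m²·s⁻³·A⁻¹] = kg·m²·s⁻³
  (885 kg·s⁻²) × (796 m^2 s^-1):  [kg·s⁻²] · [m²·s⁻¹] = kg·m²·s⁻³
Every term reduces to kg·m²·s⁻³.

Yes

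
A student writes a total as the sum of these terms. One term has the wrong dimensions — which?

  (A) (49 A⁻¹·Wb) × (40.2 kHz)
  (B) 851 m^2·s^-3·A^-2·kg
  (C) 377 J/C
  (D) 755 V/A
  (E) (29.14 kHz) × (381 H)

(C)

Work out the base dimensions of each:
  (A) [kg·m²·s⁻²·A⁻²] · [s⁻¹] = kg·m²·s⁻³·A⁻²
  (B) kg·m²·s⁻³·A⁻²
  (C) J·C⁻¹ = N·m·(s·A)⁻¹ = kg·m²·s⁻³·A⁻¹
  (D) V·A⁻¹ = J·C⁻¹·A⁻¹ = kg·m²·s⁻³·A⁻²
  (E) [s⁻¹] · [kg·m²·s⁻²·A⁻²] = kg·m²·s⁻³·A⁻²
All reduce to kg·m²·s⁻³·A⁻² except (C), which is kg·m²·s⁻³·A⁻¹.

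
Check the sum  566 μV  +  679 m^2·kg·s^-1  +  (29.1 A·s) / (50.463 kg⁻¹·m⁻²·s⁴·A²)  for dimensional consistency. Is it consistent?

Reduce each to base SI dimensions:
  566 μV:  V = J·C⁻¹ = kg·m²·s⁻³·A⁻¹
  679 m^2·kg·s^-1:  kg·m²·s⁻¹
  (29.1 A·s) / (50.463 kg⁻¹·m⁻²·s⁴·A²):  [s·A] / [kg⁻¹·m⁻²·s⁴·A²] = kg·m²·s⁻³·A⁻¹
The terms do not share a single dimension (kg·m²·s⁻³·A⁻¹ vs kg·m²·s⁻¹).

No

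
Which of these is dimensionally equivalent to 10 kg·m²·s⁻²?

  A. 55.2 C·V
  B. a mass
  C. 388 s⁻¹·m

Reference: kg·m²·s⁻².
Each option:
  A. C·V = s·A·J·C⁻¹ = kg·m²·s⁻²  ← same
  B. [mass] = kg
  C. m·s⁻¹
Only A. matches kg·m²·s⁻².

A.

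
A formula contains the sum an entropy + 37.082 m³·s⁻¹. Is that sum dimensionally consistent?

Work out the base dimensions of each:
  an entropy:  [entropy] = kg·m²·s⁻²·K⁻¹
  37.082 m³·s⁻¹:  m³·s⁻¹
kg·m²·s⁻²·K⁻¹ ≠ m³·s⁻¹, so they cannot be added.

No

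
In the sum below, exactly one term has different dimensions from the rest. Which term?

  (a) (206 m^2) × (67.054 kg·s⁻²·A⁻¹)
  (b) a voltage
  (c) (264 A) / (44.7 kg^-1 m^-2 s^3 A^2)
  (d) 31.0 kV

Reduce each to base SI dimensions:
  (a) [m²] · [kg·s⁻²·A⁻¹] = kg·m²·s⁻²·A⁻¹
  (b) [voltage] = kg·m²·s⁻³·A⁻¹
  (c) [A] / [kg⁻¹·m⁻²·s³·A²] = kg·m²·s⁻³·A⁻¹
  (d) V = J·C⁻¹ = kg·m²·s⁻³·A⁻¹
All reduce to kg·m²·s⁻³·A⁻¹ except (a), which is kg·m²·s⁻²·A⁻¹.

(a)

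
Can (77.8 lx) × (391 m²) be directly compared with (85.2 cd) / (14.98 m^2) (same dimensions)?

No

Work out the base dimensions of each:
  (77.8 lx) × (391 m²):  [m⁻²·cd] · [m²] = cd
  (85.2 cd) / (14.98 m^2):  [cd] / [m²] = m⁻²·cd
cd ≠ m⁻²·cd, so they cannot be added.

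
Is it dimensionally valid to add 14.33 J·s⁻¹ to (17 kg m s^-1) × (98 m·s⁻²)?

Yes

Dimensions:
  14.33 J·s⁻¹:  J·s⁻¹ = N·m·s⁻¹ = kg·m²·s⁻³
  (17 kg m s^-1) × (98 m·s⁻²):  [kg·m·s⁻¹] · [m·s⁻²] = kg·m²·s⁻³
Both are kg·m²·s⁻³, so they have the same dimensions and can be added.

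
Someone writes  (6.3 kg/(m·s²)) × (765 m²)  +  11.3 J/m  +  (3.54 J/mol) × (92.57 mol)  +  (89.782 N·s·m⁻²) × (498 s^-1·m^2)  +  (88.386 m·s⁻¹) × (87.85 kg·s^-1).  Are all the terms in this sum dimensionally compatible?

In SI base units:
  (6.3 kg/(m·s²)) × (765 m²):  [kg·m⁻¹·s⁻²] · [m²] = kg·m·s⁻²
  11.3 J/m:  J·m⁻¹ = N·m·m⁻¹ = kg·m·s⁻²
  (3.54 J/mol) × (92.57 mol):  [kg·m²·s⁻²·mol⁻¹] · [mol] = kg·m²·s⁻²
  (89.782 N·s·m⁻²) × (498 s^-1·m^2):  [kg·m⁻¹·s⁻¹] · [m²·s⁻¹] = kg·m·s⁻²
  (88.386 m·s⁻¹) × (87.85 kg·s^-1):  [m·s⁻¹] · [kg·s⁻¹] = kg·m·s⁻²
The terms do not share a single dimension (kg·m²·s⁻² vs kg·m·s⁻²).

No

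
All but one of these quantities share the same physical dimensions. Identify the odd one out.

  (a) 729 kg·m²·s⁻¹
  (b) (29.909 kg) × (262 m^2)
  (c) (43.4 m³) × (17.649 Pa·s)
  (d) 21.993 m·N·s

(b)

Work out the base dimensions of each:
  (a) kg·m²·s⁻¹
  (b) [kg] · [m²] = kg·m²
  (c) [m³] · [kg·m⁻¹·s⁻¹] = kg·m²·s⁻¹
  (d) N·m·s = kg·m·s⁻²·m·s = kg·m²·s⁻¹
All reduce to kg·m²·s⁻¹ except (b), which is kg·m².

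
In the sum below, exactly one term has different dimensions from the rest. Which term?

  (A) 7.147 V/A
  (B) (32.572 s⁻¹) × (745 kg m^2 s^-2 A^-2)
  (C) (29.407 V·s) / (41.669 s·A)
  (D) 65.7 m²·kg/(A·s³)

(D)

Reduce each to base SI dimensions:
  (A) V·A⁻¹ = J·C⁻¹·A⁻¹ = kg·m²·s⁻³·A⁻²
  (B) [s⁻¹] · [kg·m²·s⁻²·A⁻²] = kg·m²·s⁻³·A⁻²
  (C) [kg·m²·s⁻²·A⁻¹] / [s·A] = kg·m²·s⁻³·A⁻²
  (D) kg·m²·s⁻³·A⁻¹
All reduce to kg·m²·s⁻³·A⁻² except (D), which is kg·m²·s⁻³·A⁻¹.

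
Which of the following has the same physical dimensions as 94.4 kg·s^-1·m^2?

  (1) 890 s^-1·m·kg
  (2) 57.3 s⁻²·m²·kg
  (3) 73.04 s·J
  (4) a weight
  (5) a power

Reference: kg·m²·s⁻¹.
Each option:
  (1) kg·m·s⁻¹
  (2) kg·m²·s⁻²
  (3) J·s = N·m·s = kg·m²·s⁻¹  ← same
  (4) [weight] = kg·m·s⁻²
  (5) [power] = kg·m²·s⁻³
Only (3) matches kg·m²·s⁻¹.

(3)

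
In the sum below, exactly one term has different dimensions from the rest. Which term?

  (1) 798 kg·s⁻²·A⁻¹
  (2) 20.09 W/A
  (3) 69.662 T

(2)

Expand each in SI base units:
  (1) kg·s⁻²·A⁻¹
  (2) W·A⁻¹ = J·s⁻¹·A⁻¹ = kg·m²·s⁻³·A⁻¹
  (3) T = Wb·m⁻² = kg·s⁻²·A⁻¹
All reduce to kg·s⁻²·A⁻¹ except (2), which is kg·m²·s⁻³·A⁻¹.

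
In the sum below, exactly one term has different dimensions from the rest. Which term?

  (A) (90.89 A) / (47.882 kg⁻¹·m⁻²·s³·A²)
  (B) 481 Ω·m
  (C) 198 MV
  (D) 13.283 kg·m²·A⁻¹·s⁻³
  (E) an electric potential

(B)

Dimensions:
  (A) [A] / [kg⁻¹·m⁻²·s³·A²] = kg·m²·s⁻³·A⁻¹
  (B) Ω·m = V·A⁻¹·m = kg·m³·s⁻³·A⁻²
  (C) V = J·C⁻¹ = kg·m²·s⁻³·A⁻¹
  (D) kg·m²·s⁻³·A⁻¹
  (E) [electric potential] = kg·m²·s⁻³·A⁻¹
All reduce to kg·m²·s⁻³·A⁻¹ except (B), which is kg·m³·s⁻³·A⁻².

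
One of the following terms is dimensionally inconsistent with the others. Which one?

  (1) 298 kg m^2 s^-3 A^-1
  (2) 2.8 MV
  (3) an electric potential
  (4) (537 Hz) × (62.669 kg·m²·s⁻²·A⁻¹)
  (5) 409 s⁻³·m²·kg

(5)

Work out the base dimensions of each:
  (1) kg·m²·s⁻³·A⁻¹
  (2) V = J·C⁻¹ = kg·m²·s⁻³·A⁻¹
  (3) [electric potential] = kg·m²·s⁻³·A⁻¹
  (4) [s⁻¹] · [kg·m²·s⁻²·A⁻¹] = kg·m²·s⁻³·A⁻¹
  (5) kg·m²·s⁻³
All reduce to kg·m²·s⁻³·A⁻¹ except (5), which is kg·m²·s⁻³.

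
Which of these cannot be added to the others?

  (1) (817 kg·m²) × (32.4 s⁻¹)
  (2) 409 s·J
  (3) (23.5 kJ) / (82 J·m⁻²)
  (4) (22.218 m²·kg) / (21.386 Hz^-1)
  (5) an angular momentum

(3)

Dimensions:
  (1) [kg·m²] · [s⁻¹] = kg·m²·s⁻¹
  (2) J·s = N·m·s = kg·m²·s⁻¹
  (3) [kg·m²·s⁻²] / [kg·s⁻²] = m²
  (4) [kg·m²] / [s] = kg·m²·s⁻¹
  (5) [angular momentum] = kg·m²·s⁻¹
All reduce to kg·m²·s⁻¹ except (3), which is m².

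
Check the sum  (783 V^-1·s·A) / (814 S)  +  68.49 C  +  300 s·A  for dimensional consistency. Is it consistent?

Reduce each to base SI dimensions:
  (783 V^-1·s·A) / (814 S):  [kg⁻¹·m⁻²·s⁴·A²] / [kg⁻¹·m⁻²·s³·A²] = s
  68.49 C:  C = s·A
  300 s·A:  A·s = s·A
The terms do not share a single dimension (s vs s·A).

No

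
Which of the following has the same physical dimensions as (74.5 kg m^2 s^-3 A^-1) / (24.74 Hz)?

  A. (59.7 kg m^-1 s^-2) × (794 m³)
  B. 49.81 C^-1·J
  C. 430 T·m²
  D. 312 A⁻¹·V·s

Reference: [kg·m²·s⁻³·A⁻¹] / [s⁻¹] = kg·m²·s⁻²·A⁻¹.
Each option:
  A. [kg·m⁻¹·s⁻²] · [m³] = kg·m²·s⁻²
  B. J·C⁻¹ = N·m·(s·A)⁻¹ = kg·m²·s⁻³·A⁻¹
  C. T·m² = Wb·m⁻²·m² = kg·m²·s⁻²·A⁻¹  ← same
  D. V·s·A⁻¹ = J·C⁻¹·s·A⁻¹ = kg·m²·s⁻²·A⁻²
Only C. matches kg·m²·s⁻²·A⁻¹.

C.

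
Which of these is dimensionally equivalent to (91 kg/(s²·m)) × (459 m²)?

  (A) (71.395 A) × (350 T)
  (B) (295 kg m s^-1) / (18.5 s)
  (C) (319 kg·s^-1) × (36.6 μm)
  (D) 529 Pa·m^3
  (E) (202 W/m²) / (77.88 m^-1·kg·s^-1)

(B)

Reference: [kg·m⁻¹·s⁻²] · [m²] = kg·m·s⁻².
Each option:
  (A) [A] · [kg·s⁻²·A⁻¹] = kg·s⁻²
  (B) [kg·m·s⁻¹] / [s] = kg·m·s⁻²  ← same
  (C) [kg·s⁻¹] · [m] = kg·m·s⁻¹
  (D) Pa·m³ = N·m⁻²·m³ = kg·m²·s⁻²
  (E) [kg·s⁻³] / [kg·m⁻¹·s⁻¹] = m·s⁻²
Only (B) matches kg·m·s⁻².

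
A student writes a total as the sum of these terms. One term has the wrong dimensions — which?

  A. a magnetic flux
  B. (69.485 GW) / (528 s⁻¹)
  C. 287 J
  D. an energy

A.

Dimensions:
  A. [magnetic flux] = kg·m²·s⁻²·A⁻¹
  B. [kg·m²·s⁻³] / [s⁻¹] = kg·m²·s⁻²
  C. J = N·m = kg·m²·s⁻²
  D. [energy] = kg·m²·s⁻²
All reduce to kg·m²·s⁻² except A., which is kg·m²·s⁻²·A⁻¹.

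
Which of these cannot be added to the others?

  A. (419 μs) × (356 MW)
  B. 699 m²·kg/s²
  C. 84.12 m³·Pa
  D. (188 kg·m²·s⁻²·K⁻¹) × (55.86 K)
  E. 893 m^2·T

Expand each in SI base units:
  A. [s] · [kg·m²·s⁻³] = kg·m²·s⁻²
  B. kg·m²·s⁻²
  C. Pa·m³ = N·m⁻²·m³ = kg·m²·s⁻²
  D. [kg·m²·s⁻²·K⁻¹] · [K] = kg·m²·s⁻²
  E. T·m² = Wb·m⁻²·m² = kg·m²·s⁻²·A⁻¹
All reduce to kg·m²·s⁻² except E., which is kg·m²·s⁻²·A⁻¹.

E.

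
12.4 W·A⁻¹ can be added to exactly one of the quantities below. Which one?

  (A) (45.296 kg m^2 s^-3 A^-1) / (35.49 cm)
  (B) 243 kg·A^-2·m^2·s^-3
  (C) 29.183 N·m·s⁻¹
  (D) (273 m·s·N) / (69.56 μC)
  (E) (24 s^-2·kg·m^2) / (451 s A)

Reference: W·A⁻¹ = J·s⁻¹·A⁻¹ = kg·m²·s⁻³·A⁻¹.
Each option:
  (A) [kg·m²·s⁻³·A⁻¹] / [m] = kg·m·s⁻³·A⁻¹
  (B) kg·m²·s⁻³·A⁻²
  (C) N·m·s⁻¹ = kg·m·s⁻²·m·s⁻¹ = kg·m²·s⁻³
  (D) [kg·m²·s⁻¹] / [s·A] = kg·m²·s⁻²·A⁻¹
  (E) [kg·m²·s⁻²] / [s·A] = kg·m²·s⁻³·A⁻¹  ← same
Only (E) matches kg·m²·s⁻³·A⁻¹.

(E)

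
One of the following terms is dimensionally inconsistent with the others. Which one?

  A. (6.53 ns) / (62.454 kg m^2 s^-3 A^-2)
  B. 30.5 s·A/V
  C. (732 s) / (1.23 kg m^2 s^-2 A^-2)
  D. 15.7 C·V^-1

C.

Reduce each to base SI dimensions:
  A. [s] / [kg·m²·s⁻³·A⁻²] = kg⁻¹·m⁻²·s⁴·A²
  B. A·s·V⁻¹ = A·s·(J·C⁻¹)⁻¹ = kg⁻¹·m⁻²·s⁴·A²
  C. [s] / [kg·m²·s⁻²·A⁻²] = kg⁻¹·m⁻²·s³·A²
  D. C·V⁻¹ = s·A·(J·C⁻¹)⁻¹ = kg⁻¹·m⁻²·s⁴·A²
All reduce to kg⁻¹·m⁻²·s⁴·A² except C., which is kg⁻¹·m⁻²·s³·A².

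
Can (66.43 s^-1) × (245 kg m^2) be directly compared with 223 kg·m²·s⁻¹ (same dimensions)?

Dimensions:
  (66.43 s^-1) × (245 kg m^2):  [s⁻¹] · [kg·m²] = kg·m²·s⁻¹
  223 kg·m²·s⁻¹:  kg·m²·s⁻¹
Both are kg·m²·s⁻¹, so they have the same dimensions and can be added.

Yes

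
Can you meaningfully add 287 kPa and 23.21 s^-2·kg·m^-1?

Reduce each to base SI dimensions:
  287 kPa:  Pa = N·m⁻² = kg·m⁻¹·s⁻²
  23.21 s^-2·kg·m^-1:  kg·m⁻¹·s⁻²
Both are kg·m⁻¹·s⁻², so they have the same dimensions and can be added.

Yes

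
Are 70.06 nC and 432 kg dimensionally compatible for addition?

Reduce each to base SI dimensions:
  70.06 nC:  C = s·A
  432 kg:  kg
s·A ≠ kg, so they cannot be added.

No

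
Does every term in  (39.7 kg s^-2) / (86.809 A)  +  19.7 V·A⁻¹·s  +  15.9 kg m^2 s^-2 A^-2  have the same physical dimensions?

No

Reduce each to base SI dimensions:
  (39.7 kg s^-2) / (86.809 A):  [kg·s⁻²] / [A] = kg·s⁻²·A⁻¹
  19.7 V·A⁻¹·s:  V·s·A⁻¹ = J·C⁻¹·s·A⁻¹ = kg·m²·s⁻²·A⁻²
  15.9 kg m^2 s^-2 A^-2:  kg·m²·s⁻²·A⁻²
The terms do not share a single dimension (kg·m²·s⁻²·A⁻² vs kg·s⁻²·A⁻¹).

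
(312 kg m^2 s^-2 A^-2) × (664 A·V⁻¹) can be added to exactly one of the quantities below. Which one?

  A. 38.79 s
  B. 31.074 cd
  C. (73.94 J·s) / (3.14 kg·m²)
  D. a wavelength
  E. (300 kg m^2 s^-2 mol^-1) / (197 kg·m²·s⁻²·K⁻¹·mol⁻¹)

Reference: [kg·m²·s⁻²·A⁻²] · [kg⁻¹·m⁻²·s³·A²] = s.
Each option:
  A. s  ← same
  B. cd
  C. [kg·m²·s⁻¹] / [kg·m²] = s⁻¹
  D. [wavelength] = m
  E. [kg·m²·s⁻²·mol⁻¹] / [kg·m²·s⁻²·K⁻¹·mol⁻¹] = K
Only A. matches s.

A.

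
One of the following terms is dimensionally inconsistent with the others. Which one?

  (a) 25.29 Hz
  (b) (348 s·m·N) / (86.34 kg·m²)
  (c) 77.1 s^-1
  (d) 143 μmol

(d)

Work out the base dimensions of each:
  (a) Hz = s⁻¹
  (b) [kg·m²·s⁻¹] / [kg·m²] = s⁻¹
  (c) s⁻¹
  (d) mol
All reduce to s⁻¹ except (d), which is mol.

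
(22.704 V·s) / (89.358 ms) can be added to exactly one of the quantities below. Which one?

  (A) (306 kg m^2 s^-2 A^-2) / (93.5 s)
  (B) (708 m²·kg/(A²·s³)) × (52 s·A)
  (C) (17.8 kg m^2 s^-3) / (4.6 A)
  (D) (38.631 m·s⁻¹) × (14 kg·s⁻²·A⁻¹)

(C)

Reference: [kg·m²·s⁻²·A⁻¹] / [s] = kg·m²·s⁻³·A⁻¹.
Each option:
  (A) [kg·m²·s⁻²·A⁻²] / [s] = kg·m²·s⁻³·A⁻²
  (B) [kg·m²·s⁻³·A⁻²] · [s·A] = kg·m²·s⁻²·A⁻¹
  (C) [kg·m²·s⁻³] / [A] = kg·m²·s⁻³·A⁻¹  ← same
  (D) [m·s⁻¹] · [kg·s⁻²·A⁻¹] = kg·m·s⁻³·A⁻¹
Only (C) matches kg·m²·s⁻³·A⁻¹.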